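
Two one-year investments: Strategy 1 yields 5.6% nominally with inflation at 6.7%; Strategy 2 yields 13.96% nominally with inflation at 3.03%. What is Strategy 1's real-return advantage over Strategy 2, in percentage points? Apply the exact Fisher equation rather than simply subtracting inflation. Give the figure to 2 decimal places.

-11.64

Strategy 1 real return: 1.056/1.067 − 1 = -1.031%.
Strategy 2 real return: 1.1396/1.0303 − 1 = 10.609%.
Difference: -1.031 − 10.609 = -11.640 pp.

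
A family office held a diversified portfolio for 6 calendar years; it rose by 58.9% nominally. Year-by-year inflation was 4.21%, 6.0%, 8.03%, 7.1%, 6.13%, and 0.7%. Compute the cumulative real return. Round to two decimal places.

16.33%

Cumulative inflation factor: 1.0421 × 1.060 × 1.0803 × 1.071 × 1.0613 × 1.007 ≈ 1.36589.
Nominal growth factor: 1.58900. Real growth factor = 1.58900 / 1.36589 ≈ 1.16334.
Total real return ≈ 16.3341%.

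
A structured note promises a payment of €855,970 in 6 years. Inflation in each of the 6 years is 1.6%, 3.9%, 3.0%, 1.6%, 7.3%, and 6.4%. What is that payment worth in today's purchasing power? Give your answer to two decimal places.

Price-level factor over 6 years: 1.016 × 1.039 × 1.030 × 1.016 × 1.073 × 1.064 ≈ 1.2611929607.
Purchasing power today: €855,970 divided by that factor.

€678,698.68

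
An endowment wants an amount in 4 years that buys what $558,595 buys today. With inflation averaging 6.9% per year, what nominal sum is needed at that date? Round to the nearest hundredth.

$729,470.72

Cumulative price-level factor: (1+6.9%)^4 ≈ 1.3059027031.
The nominal amount required is $558,595 scaled up by that factor.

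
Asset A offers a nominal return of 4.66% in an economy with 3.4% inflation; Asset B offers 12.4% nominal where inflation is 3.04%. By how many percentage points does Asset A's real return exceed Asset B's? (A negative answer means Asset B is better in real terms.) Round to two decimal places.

Asset A real return: 1.0466/1.034 − 1 = 1.219%.
Asset B real return: 1.124/1.0304 − 1 = 9.084%.
Difference: 1.219 − 9.084 = -7.865 pp.

-7.87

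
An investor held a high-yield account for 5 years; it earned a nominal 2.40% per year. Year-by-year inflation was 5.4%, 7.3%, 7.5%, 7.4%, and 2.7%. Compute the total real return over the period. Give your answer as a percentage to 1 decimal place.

Cumulative inflation factor: 1.054 × 1.073 × 1.075 × 1.074 × 1.027 ≈ 1.34098.
Nominal growth factor: 1.12590. Real growth factor = 1.12590 / 1.34098 ≈ 0.83961.
Total real return ≈ -16.0393%.

-16.0%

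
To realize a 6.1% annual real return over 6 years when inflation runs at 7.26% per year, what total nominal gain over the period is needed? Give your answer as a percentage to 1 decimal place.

117.2%

Required annual nominal rate: (1+6.1%)(1+7.26%) − 1 = 13.80286%.
Cumulative over 6 years: (1 + 0.1380286)^6 − 1 ≈ 1.17230.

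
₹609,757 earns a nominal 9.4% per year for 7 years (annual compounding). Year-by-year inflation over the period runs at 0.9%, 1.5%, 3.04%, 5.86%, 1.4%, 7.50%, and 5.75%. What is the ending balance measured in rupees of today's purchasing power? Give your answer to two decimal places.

₹888,088.62

Nominal value at maturity: ₹609,757 × (1 + 9.4%)^7 ≈ ₹1,143,610.27.
Price-level factor over 7 years: 1.009 × 1.015 × 1.0304 × 1.0586 × 1.014 × 1.0750 × 1.0575 ≈ 1.2877208970.
The maturity value deflated by that factor is the answer in today's purchasing power.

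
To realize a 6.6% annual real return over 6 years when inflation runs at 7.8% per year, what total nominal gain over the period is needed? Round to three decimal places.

Required annual nominal rate: (1+6.6%)(1+7.8%) − 1 = 14.9148%.
Cumulative over 6 years: (1 + 0.149148)^6 − 1 ≈ 1.30280.

130.280%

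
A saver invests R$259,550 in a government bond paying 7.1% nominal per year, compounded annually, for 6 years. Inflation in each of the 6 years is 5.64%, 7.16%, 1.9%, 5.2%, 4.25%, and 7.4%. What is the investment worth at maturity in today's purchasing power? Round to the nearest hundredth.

Nominal value at maturity: R$259,550 × (1 + 7.1%)^6 ≈ R$391,703.87.
Price-level factor over 6 years: 1.0564 × 1.0716 × 1.019 × 1.052 × 1.0425 × 1.074 ≈ 1.3587243742.
The maturity value deflated by that factor is the answer in today's purchasing power.

R$288,287.95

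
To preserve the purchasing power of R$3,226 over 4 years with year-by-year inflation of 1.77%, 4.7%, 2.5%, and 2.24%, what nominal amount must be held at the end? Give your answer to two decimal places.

R$3,602.26

Cumulative price-level factor: 1.0177 × 1.047 × 1.025 × 1.0224 ≈ 1.1166348099.
The nominal amount required is R$3,226 scaled up by that factor.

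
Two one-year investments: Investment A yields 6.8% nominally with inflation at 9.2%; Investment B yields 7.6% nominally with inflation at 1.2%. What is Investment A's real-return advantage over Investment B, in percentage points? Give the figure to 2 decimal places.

Investment A real return: 1.068/1.092 − 1 = -2.198%.
Investment B real return: 1.076/1.012 − 1 = 6.324%.
Difference: -2.198 − 6.324 = -8.522 pp.

-8.52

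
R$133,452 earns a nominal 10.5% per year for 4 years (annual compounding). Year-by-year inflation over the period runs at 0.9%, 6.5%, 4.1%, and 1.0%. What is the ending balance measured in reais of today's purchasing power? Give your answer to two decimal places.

Nominal value at maturity: R$133,452 × (1 + 10.5%)^4 ≈ R$198,963.86.
Price-level factor over 4 years: 1.009 × 1.065 × 1.041 × 1.010 ≈ 1.1298294149.
Dividing the nominal maturity value by the price-level factor gives the value in today's money.

R$176,100.80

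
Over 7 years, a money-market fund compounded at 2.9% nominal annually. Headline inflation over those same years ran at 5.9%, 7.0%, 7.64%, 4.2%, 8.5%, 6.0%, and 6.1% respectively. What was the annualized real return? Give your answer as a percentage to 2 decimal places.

-3.35%

Cumulative inflation factor: 1.059 × 1.070 × 1.0764 × 1.042 × 1.085 × 1.060 × 1.061 ≈ 1.55086.
Nominal growth factor: 1.22154. Real growth factor = 1.22154 / 1.55086 ≈ 0.78765.
Annualized: 0.78765^(1/7) − 1 ≈ -0.03352.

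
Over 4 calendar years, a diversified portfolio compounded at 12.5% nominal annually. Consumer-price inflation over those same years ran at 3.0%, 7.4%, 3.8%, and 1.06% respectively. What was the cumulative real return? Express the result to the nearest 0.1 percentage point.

Cumulative inflation factor: 1.030 × 1.074 × 1.038 × 1.0106 ≈ 1.16043.
Nominal growth factor: 1.60181. Real growth factor = 1.60181 / 1.16043 ≈ 1.38036.
Total real return ≈ 38.0359%.

38.0%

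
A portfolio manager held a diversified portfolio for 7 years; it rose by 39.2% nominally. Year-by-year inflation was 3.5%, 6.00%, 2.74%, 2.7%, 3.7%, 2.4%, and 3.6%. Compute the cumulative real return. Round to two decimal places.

9.31%

Cumulative inflation factor: 1.035 × 1.0600 × 1.0274 × 1.027 × 1.037 × 1.024 × 1.036 ≈ 1.27349.
Nominal growth factor: 1.39200. Real growth factor = 1.39200 / 1.27349 ≈ 1.09306.
Total real return ≈ 9.3061%.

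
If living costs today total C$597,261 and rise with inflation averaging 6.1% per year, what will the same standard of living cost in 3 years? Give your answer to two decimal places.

C$713,362.55

Cumulative price-level factor: (1+6.1%)^3 = 1.194389981.
The nominal amount required is C$597,261 scaled up by that factor.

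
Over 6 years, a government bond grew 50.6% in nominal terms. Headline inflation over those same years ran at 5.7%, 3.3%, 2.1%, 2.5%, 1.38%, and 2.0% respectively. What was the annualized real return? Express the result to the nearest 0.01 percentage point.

4.13%

Cumulative inflation factor: 1.057 × 1.033 × 1.021 × 1.025 × 1.0138 × 1.020 ≈ 1.18162.
Nominal growth factor: 1.50600. Real growth factor = 1.50600 / 1.18162 ≈ 1.27452.
Annualized: 1.27452^(1/6) − 1 ≈ 0.04126.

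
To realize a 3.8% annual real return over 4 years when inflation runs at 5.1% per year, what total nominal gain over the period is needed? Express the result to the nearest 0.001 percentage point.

Required annual nominal rate: (1+3.8%)(1+5.1%) − 1 = 9.0938%.
Cumulative over 4 years: (1 + 0.090938)^4 − 1 ≈ 0.41645.

41.645%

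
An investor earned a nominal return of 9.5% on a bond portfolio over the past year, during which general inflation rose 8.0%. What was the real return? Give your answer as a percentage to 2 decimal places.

Real return via the Fisher equation: (1 + 9.5%)/(1 + 8.0%) − 1 = 1.095/1.080 − 1 ≈ 0.01389.

1.39%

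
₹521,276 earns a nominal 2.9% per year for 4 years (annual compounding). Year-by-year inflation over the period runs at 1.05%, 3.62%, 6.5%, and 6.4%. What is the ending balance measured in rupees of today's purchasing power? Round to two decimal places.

₹492,558.81

Nominal value at maturity: ₹521,276 × (1 + 2.9%)^4 ≈ ₹584,425.60.
Price-level factor over 4 years: 1.0105 × 1.0362 × 1.065 × 1.064 ≈ 1.1865092861.
The maturity value deflated by that factor is the answer in today's purchasing power.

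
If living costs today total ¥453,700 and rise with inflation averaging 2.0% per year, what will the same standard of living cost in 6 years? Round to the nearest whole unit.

Cumulative price-level factor: (1+2.0%)^6 ≈ 1.1261624193.
The nominal amount required is ¥453,700 scaled up by that factor.

¥510,940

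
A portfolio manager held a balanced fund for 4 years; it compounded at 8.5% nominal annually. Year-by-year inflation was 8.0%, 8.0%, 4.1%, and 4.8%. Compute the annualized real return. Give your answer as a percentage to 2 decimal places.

Cumulative inflation factor: 1.080 × 1.080 × 1.041 × 1.048 ≈ 1.27251.
Nominal growth factor: 1.38586. Real growth factor = 1.38586 / 1.27251 ≈ 1.08908.
Annualized: 1.08908^(1/4) − 1 ≈ 0.02156.

2.16%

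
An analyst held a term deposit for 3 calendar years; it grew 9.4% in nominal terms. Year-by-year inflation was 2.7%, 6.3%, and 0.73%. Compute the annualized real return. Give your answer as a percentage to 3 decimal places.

-0.172%

Cumulative inflation factor: 1.027 × 1.063 × 1.0073 ≈ 1.09967.
Nominal growth factor: 1.09400. Real growth factor = 1.09400 / 1.09967 ≈ 0.99484.
Annualized: 0.99484^(1/3) − 1 ≈ -0.00172.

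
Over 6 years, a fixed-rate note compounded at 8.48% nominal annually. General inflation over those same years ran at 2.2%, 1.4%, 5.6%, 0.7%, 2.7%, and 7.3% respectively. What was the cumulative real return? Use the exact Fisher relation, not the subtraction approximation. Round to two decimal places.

34.20%

Cumulative inflation factor: 1.022 × 1.014 × 1.056 × 1.007 × 1.027 × 1.073 ≈ 1.21437.
Nominal growth factor: 1.62966. Real growth factor = 1.62966 / 1.21437 ≈ 1.34198.
Total real return ≈ 34.1979%.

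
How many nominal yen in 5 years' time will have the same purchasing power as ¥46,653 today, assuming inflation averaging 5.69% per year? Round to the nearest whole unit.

Cumulative price-level factor: (1+5.69%)^5 ≈ 1.3187713071.
The nominal amount required is ¥46,653 scaled up by that factor.

¥61,525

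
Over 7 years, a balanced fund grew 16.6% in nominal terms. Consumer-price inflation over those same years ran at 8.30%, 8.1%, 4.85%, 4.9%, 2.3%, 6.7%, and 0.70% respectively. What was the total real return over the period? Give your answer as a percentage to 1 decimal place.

Cumulative inflation factor: 1.0830 × 1.081 × 1.0485 × 1.049 × 1.023 × 1.067 × 1.0070 ≈ 1.41536.
Nominal growth factor: 1.16600. Real growth factor = 1.16600 / 1.41536 ≈ 0.82382.
Total real return ≈ -17.6183%.

-17.6%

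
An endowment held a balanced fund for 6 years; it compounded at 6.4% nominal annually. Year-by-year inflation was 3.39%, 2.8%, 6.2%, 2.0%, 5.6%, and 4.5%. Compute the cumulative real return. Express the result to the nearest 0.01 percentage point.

Cumulative inflation factor: 1.0339 × 1.028 × 1.062 × 1.020 × 1.056 × 1.045 ≈ 1.27051.
Nominal growth factor: 1.45094. Real growth factor = 1.45094 / 1.27051 ≈ 1.14202.
Total real return ≈ 14.2019%.

14.20%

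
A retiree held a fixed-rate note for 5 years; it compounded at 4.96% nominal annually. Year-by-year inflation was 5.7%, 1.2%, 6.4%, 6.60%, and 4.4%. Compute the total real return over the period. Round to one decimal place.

Cumulative inflation factor: 1.057 × 1.012 × 1.064 × 1.0660 × 1.044 ≈ 1.26664.
Nominal growth factor: 1.27385. Real growth factor = 1.27385 / 1.26664 ≈ 1.00569.
Total real return ≈ 0.5690%.

0.6%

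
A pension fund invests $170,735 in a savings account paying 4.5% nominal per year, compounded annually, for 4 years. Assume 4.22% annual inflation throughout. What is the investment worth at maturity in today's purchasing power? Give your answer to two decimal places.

Nominal value at maturity: $170,735 × (1 + 4.5%)^4 ≈ $203,604.66.
Price-level factor over 4 years: (1 + 4.22%)^4 ≈ 1.1797888172.
The maturity value deflated by that factor is the answer in today's purchasing power.

$172,577.21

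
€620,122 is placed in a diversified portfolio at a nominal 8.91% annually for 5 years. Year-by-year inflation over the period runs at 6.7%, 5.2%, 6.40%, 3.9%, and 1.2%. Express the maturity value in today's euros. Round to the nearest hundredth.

€756,655.31

Nominal value at maturity: €620,122 × (1 + 8.91%)^5 ≈ €950,201.98.
Price-level factor over 5 years: 1.067 × 1.052 × 1.0640 × 1.039 × 1.012 ≈ 1.2557923909.
Dividing the nominal maturity value by the price-level factor gives the value in today's money.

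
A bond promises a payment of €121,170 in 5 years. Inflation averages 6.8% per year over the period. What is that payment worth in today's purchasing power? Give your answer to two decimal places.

Price-level factor over 5 years: (1 + 6.8%)^5 ≈ 1.3894926808.
Purchasing power today: €121,170 divided by that factor.

€87,204.49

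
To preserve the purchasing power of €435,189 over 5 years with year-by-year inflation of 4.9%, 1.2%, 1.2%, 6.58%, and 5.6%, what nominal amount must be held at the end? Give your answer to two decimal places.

€526,203.89

Cumulative price-level factor: 1.049 × 1.012 × 1.012 × 1.0658 × 1.056 ≈ 1.2091387718.
The nominal amount required is €435,189 scaled up by that factor.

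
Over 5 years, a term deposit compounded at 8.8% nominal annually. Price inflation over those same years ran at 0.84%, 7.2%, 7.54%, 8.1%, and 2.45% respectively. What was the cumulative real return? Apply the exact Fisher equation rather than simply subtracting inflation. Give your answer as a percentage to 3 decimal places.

18.416%

Cumulative inflation factor: 1.0084 × 1.072 × 1.0754 × 1.081 × 1.0245 ≈ 1.28746.
Nominal growth factor: 1.52456. Real growth factor = 1.52456 / 1.28746 ≈ 1.18416.
Total real return ≈ 18.4157%.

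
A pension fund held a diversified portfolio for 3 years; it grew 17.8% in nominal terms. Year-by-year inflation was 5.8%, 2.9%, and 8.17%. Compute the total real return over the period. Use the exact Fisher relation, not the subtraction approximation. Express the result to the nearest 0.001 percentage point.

0.032%

Cumulative inflation factor: 1.058 × 1.029 × 1.0817 ≈ 1.17763.
Nominal growth factor: 1.17800. Real growth factor = 1.17800 / 1.17763 ≈ 1.00032.
Total real return ≈ 0.0316%.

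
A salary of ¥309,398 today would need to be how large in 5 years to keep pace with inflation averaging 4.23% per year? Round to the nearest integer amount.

Cumulative price-level factor: (1+4.23%)^5 ≈ 1.2301659129.
The nominal amount required is ¥309,398 scaled up by that factor.

¥380,611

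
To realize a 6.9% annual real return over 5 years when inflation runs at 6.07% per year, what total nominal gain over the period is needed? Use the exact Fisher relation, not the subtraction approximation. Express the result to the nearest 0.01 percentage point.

Required annual nominal rate: (1+6.9%)(1+6.07%) − 1 = 13.38883%.
Cumulative over 5 years: (1 + 0.1338883)^5 − 1 ≈ 0.87435.

87.44%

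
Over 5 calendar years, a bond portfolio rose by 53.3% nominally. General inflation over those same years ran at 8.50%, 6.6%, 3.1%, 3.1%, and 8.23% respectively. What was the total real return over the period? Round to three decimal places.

15.210%

Cumulative inflation factor: 1.0850 × 1.066 × 1.031 × 1.031 × 1.0823 ≈ 1.33061.
Nominal growth factor: 1.53300. Real growth factor = 1.53300 / 1.33061 ≈ 1.15210.
Total real return ≈ 15.2100%.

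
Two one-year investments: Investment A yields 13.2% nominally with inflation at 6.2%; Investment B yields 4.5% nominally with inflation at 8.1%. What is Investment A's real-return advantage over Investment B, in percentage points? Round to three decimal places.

9.922

Investment A real return: 1.132/1.062 − 1 = 6.5913%.
Investment B real return: 1.045/1.081 − 1 = -3.3302%.
Difference: 6.5913 − (-3.3302) = 9.9215 pp.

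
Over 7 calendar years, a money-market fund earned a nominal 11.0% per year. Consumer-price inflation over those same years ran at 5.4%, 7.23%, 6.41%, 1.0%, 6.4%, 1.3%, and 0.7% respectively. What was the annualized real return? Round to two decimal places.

6.70%

Cumulative inflation factor: 1.054 × 1.0723 × 1.0641 × 1.010 × 1.064 × 1.013 × 1.007 ≈ 1.31838.
Nominal growth factor: 2.07616. Real growth factor = 2.07616 / 1.31838 ≈ 1.57478.
Annualized: 1.57478^(1/7) − 1 ≈ 0.06702.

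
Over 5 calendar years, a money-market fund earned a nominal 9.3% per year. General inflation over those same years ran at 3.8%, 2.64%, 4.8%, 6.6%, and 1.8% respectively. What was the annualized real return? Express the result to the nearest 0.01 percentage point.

5.18%

Cumulative inflation factor: 1.038 × 1.0264 × 1.048 × 1.066 × 1.018 ≈ 1.21166.
Nominal growth factor: 1.55991. Real growth factor = 1.55991 / 1.21166 ≈ 1.28742.
Annualized: 1.28742^(1/5) − 1 ≈ 0.05183.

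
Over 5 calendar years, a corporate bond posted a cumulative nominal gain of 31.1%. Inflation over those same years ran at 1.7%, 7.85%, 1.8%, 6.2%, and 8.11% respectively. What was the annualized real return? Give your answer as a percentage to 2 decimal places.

0.45%

Cumulative inflation factor: 1.017 × 1.0785 × 1.018 × 1.062 × 1.0811 ≈ 1.28197.
Nominal growth factor: 1.31100. Real growth factor = 1.31100 / 1.28197 ≈ 1.02264.
Annualized: 1.02264^(1/5) − 1 ≈ 0.00449.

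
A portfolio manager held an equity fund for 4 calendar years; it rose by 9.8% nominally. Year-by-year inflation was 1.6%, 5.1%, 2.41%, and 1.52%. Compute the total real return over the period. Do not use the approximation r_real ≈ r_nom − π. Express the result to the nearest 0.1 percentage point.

-1.1%

Cumulative inflation factor: 1.016 × 1.051 × 1.0241 × 1.0152 ≈ 1.11017.
Nominal growth factor: 1.09800. Real growth factor = 1.09800 / 1.11017 ≈ 0.98904.
Total real return ≈ -1.0964%.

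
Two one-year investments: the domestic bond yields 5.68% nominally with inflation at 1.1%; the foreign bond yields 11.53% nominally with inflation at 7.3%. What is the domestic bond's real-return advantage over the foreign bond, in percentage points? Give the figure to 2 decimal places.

The domestic bond real return: 1.0568/1.011 − 1 = 4.530%.
The foreign bond real return: 1.1153/1.073 − 1 = 3.942%.
Difference: 4.530 − 3.942 = 0.588 pp.

0.59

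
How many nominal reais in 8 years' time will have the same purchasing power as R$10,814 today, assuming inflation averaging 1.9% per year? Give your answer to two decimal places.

R$12,571.29

Cumulative price-level factor: (1+1.9%)^8 ≈ 1.1625013665.
The nominal amount required is R$10,814 scaled up by that factor.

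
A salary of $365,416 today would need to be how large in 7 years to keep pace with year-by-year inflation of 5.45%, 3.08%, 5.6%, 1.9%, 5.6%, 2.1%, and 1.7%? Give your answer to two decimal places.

Cumulative price-level factor: 1.0545 × 1.0308 × 1.056 × 1.019 × 1.056 × 1.021 × 1.017 ≈ 1.2825364283.
The nominal amount required is $365,416 scaled up by that factor.

$468,659.33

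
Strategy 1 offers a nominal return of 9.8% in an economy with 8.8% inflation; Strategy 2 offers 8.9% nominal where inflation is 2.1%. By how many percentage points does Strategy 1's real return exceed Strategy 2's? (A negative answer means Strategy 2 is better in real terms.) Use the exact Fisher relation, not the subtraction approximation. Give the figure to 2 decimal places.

Strategy 1 real return: 1.098/1.088 − 1 = 0.919%.
Strategy 2 real return: 1.089/1.021 − 1 = 6.660%.
Difference: 0.919 − 6.660 = -5.741 pp.

-5.74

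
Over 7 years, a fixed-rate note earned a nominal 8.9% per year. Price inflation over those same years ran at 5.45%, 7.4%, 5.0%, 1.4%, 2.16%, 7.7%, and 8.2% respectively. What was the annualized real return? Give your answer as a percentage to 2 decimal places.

Cumulative inflation factor: 1.0545 × 1.074 × 1.050 × 1.014 × 1.0216 × 1.077 × 1.082 ≈ 1.43550.
Nominal growth factor: 1.81633. Real growth factor = 1.81633 / 1.43550 ≈ 1.26530.
Annualized: 1.26530^(1/7) − 1 ≈ 0.03419.

3.42%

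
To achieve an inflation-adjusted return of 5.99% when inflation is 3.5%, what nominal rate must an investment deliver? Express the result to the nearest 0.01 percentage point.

9.70%

By the Fisher equation, 1 + r_nom = (1 + 5.99%)(1 + 3.5%) = 1.0599 × 1.035 = 1.0969965.
So r_nom = 9.69965%.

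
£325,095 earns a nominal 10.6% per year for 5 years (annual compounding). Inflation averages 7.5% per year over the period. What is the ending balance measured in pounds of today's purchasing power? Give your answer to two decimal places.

Nominal value at maturity: £325,095 × (1 + 10.6%)^5 ≈ £538,004.52.
Price-level factor over 5 years: (1 + 7.5%)^5 ≈ 1.4356293262.
Dividing the nominal maturity value by the price-level factor gives the value in today's money.

£374,751.69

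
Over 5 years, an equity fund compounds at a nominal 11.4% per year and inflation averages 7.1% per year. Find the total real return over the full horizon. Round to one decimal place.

The annual real rate is (1+11.4%)/(1+7.1%) − 1 = 4.0149%.
Compounded over 5 years: (1 + 0.040149)^5 − 1 ≈ 0.21753.

21.8%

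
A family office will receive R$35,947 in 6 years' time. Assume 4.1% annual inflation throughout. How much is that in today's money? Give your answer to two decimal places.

Price-level factor over 6 years: (1 + 4.1%)^6 ≈ 1.2726365063.
Purchasing power today: R$35,947 divided by that factor.

R$28,246.09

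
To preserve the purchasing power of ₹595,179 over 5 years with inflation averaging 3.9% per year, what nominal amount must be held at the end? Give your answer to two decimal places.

Cumulative price-level factor: (1+3.9%)^5 ≈ 1.2108148474.
The nominal amount required is ₹595,179 scaled up by that factor.

₹720,651.57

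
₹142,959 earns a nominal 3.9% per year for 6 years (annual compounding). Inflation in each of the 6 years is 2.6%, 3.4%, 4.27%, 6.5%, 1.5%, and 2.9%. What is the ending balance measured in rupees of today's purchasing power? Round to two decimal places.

Nominal value at maturity: ₹142,959 × (1 + 3.9%)^6 ≈ ₹179,847.66.
Price-level factor over 6 years: 1.026 × 1.034 × 1.0427 × 1.065 × 1.015 × 1.029 ≈ 1.2304339280.
The maturity value deflated by that factor is the answer in today's purchasing power.

₹146,166.04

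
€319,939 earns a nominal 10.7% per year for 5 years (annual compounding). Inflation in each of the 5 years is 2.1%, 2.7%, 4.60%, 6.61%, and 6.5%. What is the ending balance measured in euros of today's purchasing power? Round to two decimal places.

€427,100.29

Nominal value at maturity: €319,939 × (1 + 10.7%)^5 ≈ €531,869.75.
Price-level factor over 5 years: 1.021 × 1.027 × 1.0460 × 1.0661 × 1.065 ≈ 1.2453041097.
Dividing the nominal maturity value by the price-level factor gives the value in today's money.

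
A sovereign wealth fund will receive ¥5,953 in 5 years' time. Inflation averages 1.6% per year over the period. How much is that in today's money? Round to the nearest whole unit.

¥5,499

Price-level factor over 5 years: (1 + 1.6%)^5 ≈ 1.0826012887.
Purchasing power today: ¥5,953 divided by that factor.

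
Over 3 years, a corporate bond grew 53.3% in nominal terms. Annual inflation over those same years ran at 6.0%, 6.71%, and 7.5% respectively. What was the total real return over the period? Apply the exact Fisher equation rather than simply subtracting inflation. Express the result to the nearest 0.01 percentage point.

Cumulative inflation factor: 1.060 × 1.0671 × 1.075 ≈ 1.21596.
Nominal growth factor: 1.53300. Real growth factor = 1.53300 / 1.21596 ≈ 1.26073.
Total real return ≈ 26.0732%.

26.07%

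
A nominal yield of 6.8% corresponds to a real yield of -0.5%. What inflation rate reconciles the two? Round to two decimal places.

7.34%

From (1+r_nom) = (1+r_real)(1+π), we get 1+π = (1 + 6.8%)/(1 − 0.5%) = 1.068/0.995 ≈ 1.07337.
So π ≈ 7.3367%.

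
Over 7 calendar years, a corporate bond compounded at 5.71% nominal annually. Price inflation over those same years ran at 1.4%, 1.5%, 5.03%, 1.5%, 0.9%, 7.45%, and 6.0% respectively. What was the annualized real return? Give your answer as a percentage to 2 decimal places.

2.27%

Cumulative inflation factor: 1.014 × 1.015 × 1.0503 × 1.015 × 1.009 × 1.0745 × 1.060 ≈ 1.26092.
Nominal growth factor: 1.47507. Real growth factor = 1.47507 / 1.26092 ≈ 1.16984.
Annualized: 1.16984^(1/7) − 1 ≈ 0.02266.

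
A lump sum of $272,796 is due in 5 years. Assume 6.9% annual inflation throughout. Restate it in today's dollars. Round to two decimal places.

Price-level factor over 5 years: (1 + 6.9%)^5 ≈ 1.3960099896.
Purchasing power today: $272,796 divided by that factor.

$195,411.21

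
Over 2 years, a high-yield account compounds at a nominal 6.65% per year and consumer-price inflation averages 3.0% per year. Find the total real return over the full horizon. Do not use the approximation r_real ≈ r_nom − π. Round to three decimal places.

The annual real rate is (1+6.65%)/(1+3.0%) − 1 = 3.5437%.
Compounded over 2 years: (1 + 0.035437)^2 − 1 ≈ 0.07213.

7.213%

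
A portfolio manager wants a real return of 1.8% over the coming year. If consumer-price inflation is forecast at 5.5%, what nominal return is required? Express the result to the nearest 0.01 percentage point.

7.40%

By the Fisher equation, 1 + r_nom = (1 + 1.8%)(1 + 5.5%) = 1.018 × 1.055 = 1.07399.
So r_nom = 7.399%.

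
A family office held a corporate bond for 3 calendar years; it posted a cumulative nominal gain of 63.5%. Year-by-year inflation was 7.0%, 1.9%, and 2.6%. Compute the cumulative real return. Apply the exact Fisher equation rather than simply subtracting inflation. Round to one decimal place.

Cumulative inflation factor: 1.070 × 1.019 × 1.026 ≈ 1.11868.
Nominal growth factor: 1.63500. Real growth factor = 1.63500 / 1.11868 ≈ 1.46155.
Total real return ≈ 46.1546%.

46.2%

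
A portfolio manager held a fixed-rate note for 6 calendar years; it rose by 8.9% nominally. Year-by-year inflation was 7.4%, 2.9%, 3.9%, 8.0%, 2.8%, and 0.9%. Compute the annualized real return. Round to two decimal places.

Cumulative inflation factor: 1.074 × 1.029 × 1.039 × 1.080 × 1.028 × 1.009 ≈ 1.28630.
Nominal growth factor: 1.08900. Real growth factor = 1.08900 / 1.28630 ≈ 0.84661.
Annualized: 0.84661^(1/6) − 1 ≈ -0.02737.

-2.74%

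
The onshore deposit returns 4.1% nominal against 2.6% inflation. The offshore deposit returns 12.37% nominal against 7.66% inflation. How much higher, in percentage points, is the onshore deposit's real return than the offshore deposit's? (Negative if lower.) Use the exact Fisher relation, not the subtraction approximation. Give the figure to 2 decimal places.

-2.91

The onshore deposit real return: 1.041/1.026 − 1 = 1.462%.
The offshore deposit real return: 1.1237/1.0766 − 1 = 4.375%.
Difference: 1.462 − 4.375 = -2.913 pp.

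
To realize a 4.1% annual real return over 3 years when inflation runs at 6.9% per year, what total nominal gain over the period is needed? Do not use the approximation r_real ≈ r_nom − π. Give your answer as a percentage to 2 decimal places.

37.81%

Required annual nominal rate: (1+4.1%)(1+6.9%) − 1 = 11.2829%.
Cumulative over 3 years: (1 + 0.112829)^3 − 1 ≈ 0.37811.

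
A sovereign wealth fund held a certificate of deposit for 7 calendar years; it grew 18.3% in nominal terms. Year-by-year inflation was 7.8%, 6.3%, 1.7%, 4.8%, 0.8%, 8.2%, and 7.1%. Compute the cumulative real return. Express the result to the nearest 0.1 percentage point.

Cumulative inflation factor: 1.078 × 1.063 × 1.017 × 1.048 × 1.008 × 1.082 × 1.071 ≈ 1.42663.
Nominal growth factor: 1.18300. Real growth factor = 1.18300 / 1.42663 ≈ 0.82923.
Total real return ≈ -17.0773%.

-17.1%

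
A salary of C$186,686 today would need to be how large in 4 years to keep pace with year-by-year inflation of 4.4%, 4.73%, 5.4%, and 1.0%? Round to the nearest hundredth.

C$217,292.80

Cumulative price-level factor: 1.044 × 1.0473 × 1.054 × 1.010 ≈ 1.1639480226.
Multiplying C$186,686 by the price-level factor gives the future nominal sum.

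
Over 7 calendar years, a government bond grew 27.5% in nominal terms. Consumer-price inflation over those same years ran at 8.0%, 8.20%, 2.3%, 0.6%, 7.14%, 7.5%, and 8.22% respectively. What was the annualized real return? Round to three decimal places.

-2.285%

Cumulative inflation factor: 1.080 × 1.0820 × 1.023 × 1.006 × 1.0714 × 1.075 × 1.0822 ≈ 1.49897.
Nominal growth factor: 1.27500. Real growth factor = 1.27500 / 1.49897 ≈ 0.85059.
Annualized: 0.85059^(1/7) − 1 ≈ -0.02285.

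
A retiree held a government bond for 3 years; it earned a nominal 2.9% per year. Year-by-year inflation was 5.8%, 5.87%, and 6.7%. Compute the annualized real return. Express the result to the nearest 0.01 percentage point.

-3.04%

Cumulative inflation factor: 1.058 × 1.0587 × 1.067 ≈ 1.19515.
Nominal growth factor: 1.08955. Real growth factor = 1.08955 / 1.19515 ≈ 0.91164.
Annualized: 0.91164^(1/3) − 1 ≈ -0.03037.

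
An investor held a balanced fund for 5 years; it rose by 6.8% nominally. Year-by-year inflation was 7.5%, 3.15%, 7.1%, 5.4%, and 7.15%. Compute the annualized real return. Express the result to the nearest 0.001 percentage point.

-4.454%

Cumulative inflation factor: 1.075 × 1.0315 × 1.071 × 1.054 × 1.0715 ≈ 1.34122.
Nominal growth factor: 1.06800. Real growth factor = 1.06800 / 1.34122 ≈ 0.79629.
Annualized: 0.79629^(1/5) − 1 ≈ -0.04454.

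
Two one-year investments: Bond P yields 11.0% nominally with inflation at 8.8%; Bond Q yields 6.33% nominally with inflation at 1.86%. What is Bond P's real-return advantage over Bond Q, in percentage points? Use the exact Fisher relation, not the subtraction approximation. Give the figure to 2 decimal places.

Bond P real return: 1.110/1.088 − 1 = 2.022%.
Bond Q real return: 1.0633/1.0186 − 1 = 4.388%.
Difference: 2.022 − 4.388 = -2.366 pp.

-2.37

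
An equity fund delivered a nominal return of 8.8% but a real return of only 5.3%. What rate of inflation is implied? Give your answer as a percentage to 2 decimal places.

From (1+r_nom) = (1+r_real)(1+π), we get 1+π = (1 + 8.8%)/(1 + 5.3%) = 1.088/1.053 ≈ 1.03324.
So π ≈ 3.3238%.

3.32%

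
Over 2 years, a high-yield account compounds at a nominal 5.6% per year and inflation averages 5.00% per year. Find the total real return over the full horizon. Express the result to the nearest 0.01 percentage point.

1.15%

The annual real rate is (1+5.6%)/(1+5.00%) − 1 = 0.5714%.
Compounded over 2 years: (1 + 0.005714)^2 − 1 ≈ 0.01146.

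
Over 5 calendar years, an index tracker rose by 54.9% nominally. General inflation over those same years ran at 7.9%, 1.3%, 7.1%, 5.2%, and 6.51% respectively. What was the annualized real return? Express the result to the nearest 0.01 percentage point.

Cumulative inflation factor: 1.079 × 1.013 × 1.071 × 1.052 × 1.0651 ≈ 1.31168.
Nominal growth factor: 1.54900. Real growth factor = 1.54900 / 1.31168 ≈ 1.18093.
Annualized: 1.18093^(1/5) − 1 ≈ 0.03382.

3.38%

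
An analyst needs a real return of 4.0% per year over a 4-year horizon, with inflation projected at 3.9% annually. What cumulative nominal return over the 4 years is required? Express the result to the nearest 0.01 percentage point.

Required annual nominal rate: (1+4.0%)(1+3.9%) − 1 = 8.056%.
Cumulative over 4 years: (1 + 0.08056)^4 − 1 ≈ 0.36331.

36.33%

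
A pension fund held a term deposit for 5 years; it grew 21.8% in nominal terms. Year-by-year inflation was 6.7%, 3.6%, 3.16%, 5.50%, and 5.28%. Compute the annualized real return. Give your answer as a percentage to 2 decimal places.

-0.78%

Cumulative inflation factor: 1.067 × 1.036 × 1.0316 × 1.0550 × 1.0528 ≈ 1.26658.
Nominal growth factor: 1.21800. Real growth factor = 1.21800 / 1.26658 ≈ 0.96164.
Annualized: 0.96164^(1/5) − 1 ≈ -0.00779.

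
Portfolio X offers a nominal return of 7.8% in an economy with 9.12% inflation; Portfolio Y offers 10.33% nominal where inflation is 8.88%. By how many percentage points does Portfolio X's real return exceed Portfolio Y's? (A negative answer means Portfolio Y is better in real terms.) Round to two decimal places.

Portfolio X real return: 1.078/1.0912 − 1 = -1.210%.
Portfolio Y real return: 1.1033/1.0888 − 1 = 1.332%.
Difference: -1.210 − 1.332 = -2.542 pp.

-2.54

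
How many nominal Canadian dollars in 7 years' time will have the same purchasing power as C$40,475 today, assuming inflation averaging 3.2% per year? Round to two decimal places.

Cumulative price-level factor: (1+3.2%)^7 ≈ 1.2466882924.
Multiplying C$40,475 by the price-level factor gives the future nominal sum.

C$50,459.71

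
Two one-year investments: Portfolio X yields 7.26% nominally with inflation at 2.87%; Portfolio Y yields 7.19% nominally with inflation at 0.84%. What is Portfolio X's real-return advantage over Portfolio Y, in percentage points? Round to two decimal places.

-2.03

Portfolio X real return: 1.0726/1.0287 − 1 = 4.268%.
Portfolio Y real return: 1.0719/1.0084 − 1 = 6.297%.
Difference: 4.268 − 6.297 = -2.029 pp.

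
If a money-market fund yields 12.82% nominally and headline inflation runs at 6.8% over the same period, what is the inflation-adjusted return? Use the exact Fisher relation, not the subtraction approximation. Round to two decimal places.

5.64%

Real return via the Fisher equation: (1 + 12.82%)/(1 + 6.8%) − 1 = 1.1282/1.068 − 1 ≈ 0.05637.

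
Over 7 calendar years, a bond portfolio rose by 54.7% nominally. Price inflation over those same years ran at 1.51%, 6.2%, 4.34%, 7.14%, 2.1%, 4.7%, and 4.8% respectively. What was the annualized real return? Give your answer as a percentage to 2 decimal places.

1.96%

Cumulative inflation factor: 1.0151 × 1.062 × 1.0434 × 1.0714 × 1.021 × 1.047 × 1.048 ≈ 1.35011.
Nominal growth factor: 1.54700. Real growth factor = 1.54700 / 1.35011 ≈ 1.14583.
Annualized: 1.14583^(1/7) − 1 ≈ 0.01964.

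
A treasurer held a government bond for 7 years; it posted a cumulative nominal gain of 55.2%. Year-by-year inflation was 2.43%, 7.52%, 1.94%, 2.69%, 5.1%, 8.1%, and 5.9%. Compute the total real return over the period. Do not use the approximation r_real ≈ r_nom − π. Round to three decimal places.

Cumulative inflation factor: 1.0243 × 1.0752 × 1.0194 × 1.0269 × 1.051 × 1.081 × 1.059 ≈ 1.38712.
Nominal growth factor: 1.55200. Real growth factor = 1.55200 / 1.38712 ≈ 1.11887.
Total real return ≈ 11.8866%.

11.887%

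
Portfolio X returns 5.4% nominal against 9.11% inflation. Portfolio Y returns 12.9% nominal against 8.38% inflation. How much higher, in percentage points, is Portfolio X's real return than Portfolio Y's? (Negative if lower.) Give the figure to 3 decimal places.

Portfolio X real return: 1.054/1.0911 − 1 = -3.4002%.
Portfolio Y real return: 1.129/1.0838 − 1 = 4.1705%.
Difference: -3.4002 − 4.1705 = -7.5707 pp.

-7.571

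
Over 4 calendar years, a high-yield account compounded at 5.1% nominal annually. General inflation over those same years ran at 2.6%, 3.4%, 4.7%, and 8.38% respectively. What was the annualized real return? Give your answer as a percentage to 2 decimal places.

0.34%

Cumulative inflation factor: 1.026 × 1.034 × 1.047 × 1.0838 ≈ 1.20383.
Nominal growth factor: 1.22014. Real growth factor = 1.22014 / 1.20383 ≈ 1.01355.
Annualized: 1.01355^(1/4) − 1 ≈ 0.00337.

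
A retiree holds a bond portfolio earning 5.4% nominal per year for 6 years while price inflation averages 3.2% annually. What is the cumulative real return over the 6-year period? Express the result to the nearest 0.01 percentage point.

13.49%

The annual real rate is (1+5.4%)/(1+3.2%) − 1 = 2.1318%.
Compounded over 6 years: (1 + 0.021318)^6 − 1 ≈ 0.13492.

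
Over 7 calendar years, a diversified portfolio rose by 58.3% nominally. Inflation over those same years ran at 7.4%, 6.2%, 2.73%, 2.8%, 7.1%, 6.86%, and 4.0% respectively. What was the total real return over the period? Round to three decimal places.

10.414%

Cumulative inflation factor: 1.074 × 1.062 × 1.0273 × 1.028 × 1.071 × 1.0686 × 1.040 ≈ 1.43370.
Nominal growth factor: 1.58300. Real growth factor = 1.58300 / 1.43370 ≈ 1.10414.
Total real return ≈ 10.4139%.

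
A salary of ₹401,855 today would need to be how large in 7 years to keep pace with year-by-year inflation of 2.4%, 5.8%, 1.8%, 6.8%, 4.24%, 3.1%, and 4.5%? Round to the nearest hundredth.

₹531,598.06

Cumulative price-level factor: 1.024 × 1.058 × 1.018 × 1.068 × 1.0424 × 1.031 × 1.045 ≈ 1.3228603923.
The nominal amount required is ₹401,855 scaled up by that factor.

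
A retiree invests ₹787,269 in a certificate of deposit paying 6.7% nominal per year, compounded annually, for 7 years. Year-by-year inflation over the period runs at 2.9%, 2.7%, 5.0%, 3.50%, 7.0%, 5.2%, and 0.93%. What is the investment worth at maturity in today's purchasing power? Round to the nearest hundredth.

Nominal value at maturity: ₹787,269 × (1 + 6.7%)^7 ≈ ₹1,239,578.65.
Price-level factor over 7 years: 1.029 × 1.027 × 1.050 × 1.0350 × 1.070 × 1.052 × 1.0093 ≈ 1.3047738918.
The maturity value deflated by that factor is the answer in today's purchasing power.

₹950,033.30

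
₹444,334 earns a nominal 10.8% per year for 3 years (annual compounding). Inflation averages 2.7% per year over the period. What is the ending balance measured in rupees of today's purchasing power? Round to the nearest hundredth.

₹557,978.54

Nominal value at maturity: ₹444,334 × (1 + 10.8%)^3 ≈ ₹604,406.08.
Price-level factor over 3 years: (1 + 2.7%)^3 = 1.083206683.
The maturity value deflated by that factor is the answer in today's purchasing power.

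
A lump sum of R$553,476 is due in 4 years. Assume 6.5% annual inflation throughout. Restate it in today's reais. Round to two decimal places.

Price-level factor over 4 years: (1 + 6.5%)^4 ≈ 1.2864663506.
Purchasing power today: R$553,476 divided by that factor.

R$430,229.68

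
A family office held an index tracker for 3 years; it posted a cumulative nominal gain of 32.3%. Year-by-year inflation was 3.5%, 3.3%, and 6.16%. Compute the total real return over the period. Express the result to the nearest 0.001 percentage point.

16.562%

Cumulative inflation factor: 1.035 × 1.033 × 1.0616 ≈ 1.13501.
Nominal growth factor: 1.32300. Real growth factor = 1.32300 / 1.13501 ≈ 1.16562.
Total real return ≈ 16.5623%.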